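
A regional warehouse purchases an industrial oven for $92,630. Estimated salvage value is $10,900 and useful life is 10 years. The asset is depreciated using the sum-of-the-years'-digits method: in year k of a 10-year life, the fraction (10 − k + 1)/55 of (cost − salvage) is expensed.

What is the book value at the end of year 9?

Depreciable base = $92,630 − $10,900 = $81,730.
Sum of the years' digits = 10+9+8+7+6+5+4+3+2+1 = 55.
Year 1: $81,730 × 10/55 = $14,860. Book value $77,770.
Year 2: $81,730 × 9/55 = $13,374. Book value $64,396.
Year 3: $81,730 × 8/55 = $11,888. Book value $52,508.
Year 4: $81,730 × 7/55 = $10,402. Book value $42,106.
Year 5: $81,730 × 6/55 = $8,916. Book value $33,190.
Year 6: $81,730 × 5/55 = $7,430. Book value $25,760.
Year 7: $81,730 × 4/55 = $5,944. Book value $19,816.
Year 8: $81,730 × 3/55 = $4,458. Book value $15,358.
Year 9: $81,730 × 2/55 = $2,972. Book value $12,386.

$12,386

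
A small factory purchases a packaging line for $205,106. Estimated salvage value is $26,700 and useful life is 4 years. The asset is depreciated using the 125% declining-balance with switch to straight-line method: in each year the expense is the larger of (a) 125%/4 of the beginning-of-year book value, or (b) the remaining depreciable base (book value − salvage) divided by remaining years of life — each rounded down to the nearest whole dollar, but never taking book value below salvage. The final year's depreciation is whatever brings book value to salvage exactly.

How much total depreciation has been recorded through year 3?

Depreciable base = $205,106 − $26,700 = $178,406.
Year 1: DB = ⌊$205,106 × 125%/4⌋ = $64,095; SL = ⌊$178,406/4⌋ = $44,601 → take DB $64,095. Book value $141,011.
Year 2: DB = ⌊$141,011 × 125%/4⌋ = $44,065; SL = ⌊$114,311/3⌋ = $38,103 → take DB $44,065. Book value $96,946.
Year 3: DB = ⌊$96,946 × 125%/4⌋ = $30,295; SL = ⌊$70,246/2⌋ = $35,123 → take SL $35,123. Book value $61,823.
Accumulated through year 3 = $205,106 − $61,823 = $143,283.

$143,283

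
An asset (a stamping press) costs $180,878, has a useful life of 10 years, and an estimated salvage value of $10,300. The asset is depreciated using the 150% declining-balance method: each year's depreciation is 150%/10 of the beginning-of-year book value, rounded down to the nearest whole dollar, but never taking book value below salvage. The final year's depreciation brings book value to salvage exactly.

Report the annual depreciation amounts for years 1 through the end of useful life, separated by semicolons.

$27,131; $23,062; $19,602; $16,662; $14,163; $12,038; $10,233; $8,698; $7,393; $31,596

Depreciable base = $180,878 − $10,300 = $170,578.
Year 1: ⌊$180,878 × 150%/10⌋ = $27,131. Book value $153,747.
Year 2: ⌊$153,747 × 150%/10⌋ = $23,062. Book value $130,685.
Year 3: ⌊$130,685 × 150%/10⌋ = $19,602. Book value $111,083.
Year 4: ⌊$111,083 × 150%/10⌋ = $16,662. Book value $94,421.
Year 5: ⌊$94,421 × 150%/10⌋ = $14,163. Book value $80,258.
Year 6: ⌊$80,258 × 150%/10⌋ = $12,038. Book value $68,220.
Year 7: ⌊$68,220 × 150%/10⌋ = $10,233. Book value $57,987.
Year 8: ⌊$57,987 × 150%/10⌋ = $8,698. Book value $49,289.
Year 9: ⌊$49,289 × 150%/10⌋ = $7,393. Book value $41,896.
Year 10 (final): $41,896 − $10,300 = $31,596. Book value $10,300.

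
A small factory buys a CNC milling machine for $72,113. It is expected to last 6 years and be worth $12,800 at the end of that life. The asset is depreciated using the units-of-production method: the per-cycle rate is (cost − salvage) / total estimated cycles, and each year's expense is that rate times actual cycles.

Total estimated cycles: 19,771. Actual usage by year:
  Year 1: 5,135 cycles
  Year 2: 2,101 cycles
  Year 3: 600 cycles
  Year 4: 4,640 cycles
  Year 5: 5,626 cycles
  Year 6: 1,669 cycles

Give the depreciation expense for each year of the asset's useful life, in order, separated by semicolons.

$15,405; $6,303; $1,800; $13,920; $16,878; $5,007

Depreciable base = $72,113 − $12,800 = $59,313.
Rate = $59,313 / 19,771 cycles = $3 per cycle.
Year 1: 5,135 × $3 = $15,405. Book value $56,708.
Year 2: 2,101 × $3 = $6,303. Book value $50,405.
Year 3: 600 × $3 = $1,800. Book value $48,605.
Year 4: 4,640 × $3 = $13,920. Book value $34,685.
Year 5: 5,626 × $3 = $16,878. Book value $17,807.
Year 6: 1,669 × $3 = $5,007. Book value $12,800.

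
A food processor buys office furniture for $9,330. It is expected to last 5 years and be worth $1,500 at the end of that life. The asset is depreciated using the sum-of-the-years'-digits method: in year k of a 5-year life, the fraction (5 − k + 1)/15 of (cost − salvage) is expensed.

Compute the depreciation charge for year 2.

$2,088

Depreciable base = $9,330 − $1,500 = $7,830.
Sum of the years' digits = 5+4+3+2+1 = 15.
Year 1: $7,830 × 5/15 = $2,610. Book value $6,720.
Year 2: $7,830 × 4/15 = $2,088. Book value $4,632.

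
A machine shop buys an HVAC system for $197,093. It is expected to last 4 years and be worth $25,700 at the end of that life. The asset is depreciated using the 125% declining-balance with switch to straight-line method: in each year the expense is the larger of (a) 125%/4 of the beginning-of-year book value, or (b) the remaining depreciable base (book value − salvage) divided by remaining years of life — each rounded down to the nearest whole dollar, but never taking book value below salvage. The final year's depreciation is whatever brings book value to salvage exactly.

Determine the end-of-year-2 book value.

$93,158

Depreciable base = $197,093 − $25,700 = $171,393.
Year 1: DB = ⌊$197,093 × 125%/4⌋ = $61,591; SL = ⌊$171,393/4⌋ = $42,848 → take DB $61,591. Book value $135,502.
Year 2: DB = ⌊$135,502 × 125%/4⌋ = $42,344; SL = ⌊$109,802/3⌋ = $36,600 → take DB $42,344. Book value $93,158.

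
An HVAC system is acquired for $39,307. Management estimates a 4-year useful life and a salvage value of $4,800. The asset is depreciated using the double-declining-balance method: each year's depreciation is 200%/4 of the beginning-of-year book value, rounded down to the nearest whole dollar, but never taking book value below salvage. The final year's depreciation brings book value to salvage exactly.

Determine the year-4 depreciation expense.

$114

Depreciable base = $39,307 − $4,800 = $34,507.
Year 1: ⌊$39,307 × 200%/4⌋ = $19,653. Book value $19,654.
Year 2: ⌊$19,654 × 200%/4⌋ = $9,827. Book value $9,827.
Year 3: ⌊$9,827 × 200%/4⌋ = $4,913. Book value $4,914.
Year 4 (final): $4,914 − $4,800 = $114. Book value $4,800.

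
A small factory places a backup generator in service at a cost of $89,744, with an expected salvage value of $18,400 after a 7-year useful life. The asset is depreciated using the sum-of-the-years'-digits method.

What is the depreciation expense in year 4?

Depreciable base = $89,744 − $18,400 = $71,344.
Sum of the years' digits = 7+6+5+4+3+2+1 = 28.
Year 1: $71,344 × 7/28 = $17,836. Book value $71,908.
Year 2: $71,344 × 6/28 = $15,288. Book value $56,620.
Year 3: $71,344 × 5/28 = $12,740. Book value $43,880.
Year 4: $71,344 × 4/28 = $10,192. Book value $33,688.

$10,192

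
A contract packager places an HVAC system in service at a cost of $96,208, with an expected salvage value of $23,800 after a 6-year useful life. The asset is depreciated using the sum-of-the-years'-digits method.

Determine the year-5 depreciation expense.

Depreciable base = $96,208 − $23,800 = $72,408.
Sum of the years' digits = 6+5+4+3+2+1 = 21.
Year 1: $72,408 × 6/21 = $20,688. Book value $75,520.
Year 2: $72,408 × 5/21 = $17,240. Book value $58,280.
Year 3: $72,408 × 4/21 = $13,792. Book value $44,488.
Year 4: $72,408 × 3/21 = $10,344. Book value $34,144.
Year 5: $72,408 × 2/21 = $6,896. Book value $27,248.

$6,896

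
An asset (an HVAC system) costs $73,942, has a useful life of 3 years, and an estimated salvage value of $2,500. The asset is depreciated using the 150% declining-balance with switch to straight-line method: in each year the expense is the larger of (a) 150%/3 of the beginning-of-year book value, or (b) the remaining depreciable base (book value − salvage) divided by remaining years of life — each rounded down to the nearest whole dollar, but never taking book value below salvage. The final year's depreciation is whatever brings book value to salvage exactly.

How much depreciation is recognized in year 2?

Depreciable base = $73,942 − $2,500 = $71,442.
Year 1: DB = ⌊$73,942 × 150%/3⌋ = $36,971; SL = ⌊$71,442/3⌋ = $23,814 → take DB $36,971. Book value $36,971.
Year 2: DB = ⌊$36,971 × 150%/3⌋ = $18,485; SL = ⌊$34,471/2⌋ = $17,235 → take DB $18,485. Book value $18,486.

$18,485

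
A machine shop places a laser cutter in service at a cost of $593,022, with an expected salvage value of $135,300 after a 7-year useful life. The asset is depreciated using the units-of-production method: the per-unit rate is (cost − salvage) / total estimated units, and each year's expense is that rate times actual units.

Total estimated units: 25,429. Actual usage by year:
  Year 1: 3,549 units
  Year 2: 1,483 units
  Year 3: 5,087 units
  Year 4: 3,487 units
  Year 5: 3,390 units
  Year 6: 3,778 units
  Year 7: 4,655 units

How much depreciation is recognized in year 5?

$61,020

Depreciable base = $593,022 − $135,300 = $457,722.
Rate = $457,722 / 25,429 units = $18 per unit.
Year 1: 3,549 × $18 = $63,882. Book value $529,140.
Year 2: 1,483 × $18 = $26,694. Book value $502,446.
Year 3: 5,087 × $18 = $91,566. Book value $410,880.
Year 4: 3,487 × $18 = $62,766. Book value $348,114.
Year 5: 3,390 × $18 = $61,020. Book value $287,094.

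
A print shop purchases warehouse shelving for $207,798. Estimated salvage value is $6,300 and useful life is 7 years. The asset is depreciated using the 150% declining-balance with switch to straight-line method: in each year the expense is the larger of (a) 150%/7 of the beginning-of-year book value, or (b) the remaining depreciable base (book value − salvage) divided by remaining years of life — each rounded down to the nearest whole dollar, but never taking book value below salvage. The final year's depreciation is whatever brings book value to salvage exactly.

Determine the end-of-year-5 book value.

$53,548

Depreciable base = $207,798 − $6,300 = $201,498.
Year 1: DB = ⌊$207,798 × 150%/7⌋ = $44,528; SL = ⌊$201,498/7⌋ = $28,785 → take DB $44,528. Book value $163,270.
Year 2: DB = ⌊$163,270 × 150%/7⌋ = $34,986; SL = ⌊$156,970/6⌋ = $26,161 → take DB $34,986. Book value $128,284.
Year 3: DB = ⌊$128,284 × 150%/7⌋ = $27,489; SL = ⌊$121,984/5⌋ = $24,396 → take DB $27,489. Book value $100,795.
Year 4: DB = ⌊$100,795 × 150%/7⌋ = $21,598; SL = ⌊$94,495/4⌋ = $23,623 → take SL $23,623. Book value $77,172.
Year 5: DB = ⌊$77,172 × 150%/7⌋ = $16,536; SL = ⌊$70,872/3⌋ = $23,624 → take SL $23,624. Book value $53,548.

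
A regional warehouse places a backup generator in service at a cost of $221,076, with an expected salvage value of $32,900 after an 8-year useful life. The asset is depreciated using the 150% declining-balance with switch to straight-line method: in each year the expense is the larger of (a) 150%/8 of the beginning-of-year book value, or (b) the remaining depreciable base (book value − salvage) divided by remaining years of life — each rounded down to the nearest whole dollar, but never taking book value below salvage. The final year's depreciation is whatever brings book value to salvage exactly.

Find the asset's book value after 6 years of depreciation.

$63,156

Depreciable base = $221,076 − $32,900 = $188,176.
Year 1: DB = ⌊$221,076 × 150%/8⌋ = $41,451; SL = ⌊$188,176/8⌋ = $23,522 → take DB $41,451. Book value $179,625.
Year 2: DB = ⌊$179,625 × 150%/8⌋ = $33,679; SL = ⌊$146,725/7⌋ = $20,960 → take DB $33,679. Book value $145,946.
Year 3: DB = ⌊$145,946 × 150%/8⌋ = $27,364; SL = ⌊$113,046/6⌋ = $18,841 → take DB $27,364. Book value $118,582.
Year 4: DB = ⌊$118,582 × 150%/8⌋ = $22,234; SL = ⌊$85,682/5⌋ = $17,136 → take DB $22,234. Book value $96,348.
Year 5: DB = ⌊$96,348 × 150%/8⌋ = $18,065; SL = ⌊$63,448/4⌋ = $15,862 → take DB $18,065. Book value $78,283.
Year 6: DB = ⌊$78,283 × 150%/8⌋ = $14,678; SL = ⌊$45,383/3⌋ = $15,127 → take SL $15,127. Book value $63,156.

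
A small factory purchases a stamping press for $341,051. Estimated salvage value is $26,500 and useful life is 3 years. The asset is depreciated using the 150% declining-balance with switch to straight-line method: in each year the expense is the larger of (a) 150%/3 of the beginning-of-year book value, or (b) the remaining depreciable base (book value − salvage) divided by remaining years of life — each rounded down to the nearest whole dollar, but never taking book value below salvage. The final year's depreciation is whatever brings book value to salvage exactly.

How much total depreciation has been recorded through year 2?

$255,788

Depreciable base = $341,051 − $26,500 = $314,551.
Year 1: DB = ⌊$341,051 × 150%/3⌋ = $170,525; SL = ⌊$314,551/3⌋ = $104,850 → take DB $170,525. Book value $170,526.
Year 2: DB = ⌊$170,526 × 150%/3⌋ = $85,263; SL = ⌊$144,026/2⌋ = $72,013 → take DB $85,263. Book value $85,263.
Accumulated through year 2 = $341,051 − $85,263 = $255,788.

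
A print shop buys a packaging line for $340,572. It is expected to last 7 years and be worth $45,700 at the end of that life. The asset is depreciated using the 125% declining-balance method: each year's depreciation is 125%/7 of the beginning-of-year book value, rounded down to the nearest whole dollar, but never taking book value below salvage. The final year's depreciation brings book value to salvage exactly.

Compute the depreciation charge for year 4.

Depreciable base = $340,572 − $45,700 = $294,872.
Year 1: ⌊$340,572 × 125%/7⌋ = $60,816. Book value $279,756.
Year 2: ⌊$279,756 × 125%/7⌋ = $49,956. Book value $229,800.
Year 3: ⌊$229,800 × 125%/7⌋ = $41,035. Book value $188,765.
Year 4: ⌊$188,765 × 125%/7⌋ = $33,708. Book value $155,057.

$33,708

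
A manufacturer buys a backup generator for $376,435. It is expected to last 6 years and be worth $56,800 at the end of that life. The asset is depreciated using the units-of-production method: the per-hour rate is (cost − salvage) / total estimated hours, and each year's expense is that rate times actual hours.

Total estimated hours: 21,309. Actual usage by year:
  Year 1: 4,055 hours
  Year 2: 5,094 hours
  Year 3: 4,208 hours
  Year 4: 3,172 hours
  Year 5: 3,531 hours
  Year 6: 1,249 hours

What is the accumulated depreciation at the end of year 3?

Depreciable base = $376,435 − $56,800 = $319,635.
Rate = $319,635 / 21,309 hours = $15 per hour.
Year 1: 4,055 × $15 = $60,825. Book value $315,610.
Year 2: 5,094 × $15 = $76,410. Book value $239,200.
Year 3: 4,208 × $15 = $63,120. Book value $176,080.
Accumulated through year 3 = $376,435 − $176,080 = $200,355.

$200,355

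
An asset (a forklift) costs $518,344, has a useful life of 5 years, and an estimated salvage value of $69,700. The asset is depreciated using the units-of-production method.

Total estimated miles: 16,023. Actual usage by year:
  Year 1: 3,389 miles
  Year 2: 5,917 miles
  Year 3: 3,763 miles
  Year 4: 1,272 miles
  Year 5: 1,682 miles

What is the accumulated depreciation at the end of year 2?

$260,568

Depreciable base = $518,344 − $69,700 = $448,644.
Rate = $448,644 / 16,023 miles = $28 per mile.
Year 1: 3,389 × $28 = $94,892. Book value $423,452.
Year 2: 5,917 × $28 = $165,676. Book value $257,776.
Accumulated through year 2 = $518,344 − $257,776 = $260,568.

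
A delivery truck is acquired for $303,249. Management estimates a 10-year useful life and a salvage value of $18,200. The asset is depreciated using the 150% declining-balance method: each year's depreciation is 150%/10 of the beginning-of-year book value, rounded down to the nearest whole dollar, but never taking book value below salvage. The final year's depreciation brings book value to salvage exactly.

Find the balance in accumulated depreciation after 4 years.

$144,950

Depreciable base = $303,249 − $18,200 = $285,049.
Year 1: ⌊$303,249 × 150%/10⌋ = $45,487. Book value $257,762.
Year 2: ⌊$257,762 × 150%/10⌋ = $38,664. Book value $219,098.
Year 3: ⌊$219,098 × 150%/10⌋ = $32,864. Book value $186,234.
Year 4: ⌊$186,234 × 150%/10⌋ = $27,935. Book value $158,299.
Accumulated through year 4 = $303,249 − $158,299 = $144,950.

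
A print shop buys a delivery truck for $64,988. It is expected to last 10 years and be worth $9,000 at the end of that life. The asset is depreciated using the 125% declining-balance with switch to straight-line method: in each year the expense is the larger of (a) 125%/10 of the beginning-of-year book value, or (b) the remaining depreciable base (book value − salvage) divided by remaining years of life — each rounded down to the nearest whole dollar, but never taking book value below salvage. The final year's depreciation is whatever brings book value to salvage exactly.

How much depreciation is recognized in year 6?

Depreciable base = $64,988 − $9,000 = $55,988.
Year 1: DB = ⌊$64,988 × 125%/10⌋ = $8,123; SL = ⌊$55,988/10⌋ = $5,598 → take DB $8,123. Book value $56,865.
Year 2: DB = ⌊$56,865 × 125%/10⌋ = $7,108; SL = ⌊$47,865/9⌋ = $5,318 → take DB $7,108. Book value $49,757.
Year 3: DB = ⌊$49,757 × 125%/10⌋ = $6,219; SL = ⌊$40,757/8⌋ = $5,094 → take DB $6,219. Book value $43,538.
Year 4: DB = ⌊$43,538 × 125%/10⌋ = $5,442; SL = ⌊$34,538/7⌋ = $4,934 → take DB $5,442. Book value $38,096.
Year 5: DB = ⌊$38,096 × 125%/10⌋ = $4,762; SL = ⌊$29,096/6⌋ = $4,849 → take SL $4,849. Book value $33,247.
Year 6: DB = ⌊$33,247 × 125%/10⌋ = $4,155; SL = ⌊$24,247/5⌋ = $4,849 → take SL $4,849. Book value $28,398.

$4,849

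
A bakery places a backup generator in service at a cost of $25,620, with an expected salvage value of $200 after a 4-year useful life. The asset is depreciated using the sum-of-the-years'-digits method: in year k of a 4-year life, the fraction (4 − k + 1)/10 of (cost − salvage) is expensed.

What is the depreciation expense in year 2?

Depreciable base = $25,620 − $200 = $25,420.
Sum of the years' digits = 4+3+2+1 = 10.
Year 1: $25,420 × 4/10 = $10,168. Book value $15,452.
Year 2: $25,420 × 3/10 = $7,626. Book value $7,826.

$7,626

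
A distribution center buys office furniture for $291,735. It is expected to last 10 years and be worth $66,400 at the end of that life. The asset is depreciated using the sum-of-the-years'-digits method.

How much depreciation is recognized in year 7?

Depreciable base = $291,735 − $66,400 = $225,335.
Sum of the years' digits = 10+9+8+7+6+5+4+3+2+1 = 55.
Year 1: $225,335 × 10/55 = $40,970. Book value $250,765.
Year 2: $225,335 × 9/55 = $36,873. Book value $213,892.
Year 3: $225,335 × 8/55 = $32,776. Book value $181,116.
Year 4: $225,335 × 7/55 = $28,679. Book value $152,437.
Year 5: $225,335 × 6/55 = $24,582. Book value $127,855.
Year 6: $225,335 × 5/55 = $20,485. Book value $107,370.
Year 7: $225,335 × 4/55 = $16,388. Book value $90,982.

$16,388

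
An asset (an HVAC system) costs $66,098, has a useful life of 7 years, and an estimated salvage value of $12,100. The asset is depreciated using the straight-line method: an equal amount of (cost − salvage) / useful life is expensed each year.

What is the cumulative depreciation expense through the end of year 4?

Depreciable base = $66,098 − $12,100 = $53,998.
Annual expense = $53,998 / 7 = $7,714.
End of year 1: book value $58,384.
End of year 2: book value $50,670.
End of year 3: book value $42,956.
End of year 4: book value $35,242.
Accumulated through year 4 = $66,098 − $35,242 = $30,856.

$30,856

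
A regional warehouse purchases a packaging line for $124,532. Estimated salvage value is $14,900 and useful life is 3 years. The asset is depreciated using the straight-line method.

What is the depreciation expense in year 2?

Depreciable base = $124,532 − $14,900 = $109,632.
Annual expense = $109,632 / 3 = $36,544.

$36,544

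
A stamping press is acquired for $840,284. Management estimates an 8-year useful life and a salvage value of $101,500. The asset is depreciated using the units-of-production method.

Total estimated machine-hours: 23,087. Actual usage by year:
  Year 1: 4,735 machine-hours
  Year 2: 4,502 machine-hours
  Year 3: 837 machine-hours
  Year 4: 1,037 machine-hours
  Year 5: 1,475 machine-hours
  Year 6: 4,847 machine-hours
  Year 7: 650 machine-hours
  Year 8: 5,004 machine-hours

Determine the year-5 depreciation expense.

Depreciable base = $840,284 − $101,500 = $738,784.
Rate = $738,784 / 23,087 machine-hours = $32 per machine-hour.
Year 1: 4,735 × $32 = $151,520. Book value $688,764.
Year 2: 4,502 × $32 = $144,064. Book value $544,700.
Year 3: 837 × $32 = $26,784. Book value $517,916.
Year 4: 1,037 × $32 = $33,184. Book value $484,732.
Year 5: 1,475 × $32 = $47,200. Book value $437,532.

$47,200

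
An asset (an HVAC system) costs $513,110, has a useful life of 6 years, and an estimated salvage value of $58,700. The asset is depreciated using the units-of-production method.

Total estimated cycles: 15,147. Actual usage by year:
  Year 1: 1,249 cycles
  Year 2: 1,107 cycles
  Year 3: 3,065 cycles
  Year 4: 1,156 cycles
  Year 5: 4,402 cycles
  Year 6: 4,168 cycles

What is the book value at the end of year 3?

Depreciable base = $513,110 − $58,700 = $454,410.
Rate = $454,410 / 15,147 cycles = $30 per cycle.
Year 1: 1,249 × $30 = $37,470. Book value $475,640.
Year 2: 1,107 × $30 = $33,210. Book value $442,430.
Year 3: 3,065 × $30 = $91,950. Book value $350,480.

$350,480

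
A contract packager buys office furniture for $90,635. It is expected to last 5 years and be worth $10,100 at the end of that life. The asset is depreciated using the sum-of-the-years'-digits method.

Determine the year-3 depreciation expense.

Depreciable base = $90,635 − $10,100 = $80,535.
Sum of the years' digits = 5+4+3+2+1 = 15.
Year 1: $80,535 × 5/15 = $26,845. Book value $63,790.
Year 2: $80,535 × 4/15 = $21,476. Book value $42,314.
Year 3: $80,535 × 3/15 = $16,107. Book value $26,207.

$16,107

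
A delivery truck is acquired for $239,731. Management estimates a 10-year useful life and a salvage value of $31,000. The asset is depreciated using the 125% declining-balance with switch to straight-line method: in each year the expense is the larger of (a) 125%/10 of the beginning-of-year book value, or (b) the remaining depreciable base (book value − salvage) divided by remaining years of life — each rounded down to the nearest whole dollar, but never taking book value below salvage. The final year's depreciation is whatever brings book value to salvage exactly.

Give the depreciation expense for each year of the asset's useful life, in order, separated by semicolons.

$29,966; $26,220; $22,943; $20,075; $18,254; $18,254; $18,254; $18,255; $18,255; $18,255

Depreciable base = $239,731 − $31,000 = $208,731.
Year 1: DB = ⌊$239,731 × 125%/10⌋ = $29,966; SL = ⌊$208,731/10⌋ = $20,873 → take DB $29,966. Book value $209,765.
Year 2: DB = ⌊$209,765 × 125%/10⌋ = $26,220; SL = ⌊$178,765/9⌋ = $19,862 → take DB $26,220. Book value $183,545.
Year 3: DB = ⌊$183,545 × 125%/10⌋ = $22,943; SL = ⌊$152,545/8⌋ = $19,068 → take DB $22,943. Book value $160,602.
Year 4: DB = ⌊$160,602 × 125%/10⌋ = $20,075; SL = ⌊$129,602/7⌋ = $18,514 → take DB $20,075. Book value $140,527.
Year 5: DB = ⌊$140,527 × 125%/10⌋ = $17,565; SL = ⌊$109,527/6⌋ = $18,254 → take SL $18,254. Book value $122,273.
Year 6: DB = ⌊$122,273 × 125%/10⌋ = $15,284; SL = ⌊$91,273/5⌋ = $18,254 → take SL $18,254. Book value $104,019.
Year 7: DB = ⌊$104,019 × 125%/10⌋ = $13,002; SL = ⌊$73,019/4⌋ = $18,254 → take SL $18,254. Book value $85,765.
Year 8: DB = ⌊$85,765 × 125%/10⌋ = $10,720; SL = ⌊$54,765/3⌋ = $18,255 → take SL $18,255. Book value $67,510.
Year 9: DB = ⌊$67,510 × 125%/10⌋ = $8,438; SL = ⌊$36,510/2⌋ = $18,255 → take SL $18,255. Book value $49,255.
Year 10 (final): $49,255 − $31,000 = $18,255. Book value $31,000.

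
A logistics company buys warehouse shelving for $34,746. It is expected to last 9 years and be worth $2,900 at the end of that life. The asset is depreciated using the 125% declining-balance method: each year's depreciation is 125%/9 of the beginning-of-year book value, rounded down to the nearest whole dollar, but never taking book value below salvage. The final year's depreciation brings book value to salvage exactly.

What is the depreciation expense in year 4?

$3,081

Depreciable base = $34,746 − $2,900 = $31,846.
Year 1: ⌊$34,746 × 125%/9⌋ = $4,825. Book value $29,921.
Year 2: ⌊$29,921 × 125%/9⌋ = $4,155. Book value $25,766.
Year 3: ⌊$25,766 × 125%/9⌋ = $3,578. Book value $22,188.
Year 4: ⌊$22,188 × 125%/9⌋ = $3,081. Book value $19,107.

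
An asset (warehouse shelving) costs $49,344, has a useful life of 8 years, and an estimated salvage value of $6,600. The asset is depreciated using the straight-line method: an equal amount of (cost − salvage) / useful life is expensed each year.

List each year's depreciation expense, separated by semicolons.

Depreciable base = $49,344 − $6,600 = $42,744.
Annual expense = $42,744 / 8 = $5,343.
End of year 1: book value $44,001.
End of year 2: book value $38,658.
End of year 3: book value $33,315.
End of year 4: book value $27,972.
End of year 5: book value $22,629.
End of year 6: book value $17,286.
End of year 7: book value $11,943.
End of year 8: book value $6,600.

$5,343; $5,343; $5,343; $5,343; $5,343; $5,343; $5,343; $5,343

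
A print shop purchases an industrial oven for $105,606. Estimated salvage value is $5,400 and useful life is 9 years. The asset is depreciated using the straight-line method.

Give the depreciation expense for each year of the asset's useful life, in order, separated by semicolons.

Depreciable base = $105,606 − $5,400 = $100,206.
Annual expense = $100,206 / 9 = $11,134.
End of year 1: book value $94,472.
End of year 2: book value $83,338.
End of year 3: book value $72,204.
End of year 4: book value $61,070.
End of year 5: book value $49,936.
End of year 6: book value $38,802.
End of year 7: book value $27,668.
End of year 8: book value $16,534.
End of year 9: book value $5,400.

$11,134; $11,134; $11,134; $11,134; $11,134; $11,134; $11,134; $11,134; $11,134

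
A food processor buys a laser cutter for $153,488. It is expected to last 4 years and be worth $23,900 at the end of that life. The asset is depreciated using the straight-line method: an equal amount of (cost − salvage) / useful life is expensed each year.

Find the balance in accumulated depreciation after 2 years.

$64,794

Depreciable base = $153,488 − $23,900 = $129,588.
Annual expense = $129,588 / 4 = $32,397.
End of year 1: book value $121,091.
End of year 2: book value $88,694.
Accumulated through year 2 = $153,488 − $88,694 = $64,794.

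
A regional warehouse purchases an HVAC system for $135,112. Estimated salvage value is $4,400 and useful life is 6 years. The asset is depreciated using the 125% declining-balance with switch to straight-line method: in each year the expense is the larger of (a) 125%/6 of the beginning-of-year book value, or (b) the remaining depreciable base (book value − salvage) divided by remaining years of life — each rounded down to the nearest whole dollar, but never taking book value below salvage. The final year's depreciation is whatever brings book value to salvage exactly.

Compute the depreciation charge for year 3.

Depreciable base = $135,112 − $4,400 = $130,712.
Year 1: DB = ⌊$135,112 × 125%/6⌋ = $28,148; SL = ⌊$130,712/6⌋ = $21,785 → take DB $28,148. Book value $106,964.
Year 2: DB = ⌊$106,964 × 125%/6⌋ = $22,284; SL = ⌊$102,564/5⌋ = $20,512 → take DB $22,284. Book value $84,680.
Year 3: DB = ⌊$84,680 × 125%/6⌋ = $17,641; SL = ⌊$80,280/4⌋ = $20,070 → take SL $20,070. Book value $64,610.

$20,070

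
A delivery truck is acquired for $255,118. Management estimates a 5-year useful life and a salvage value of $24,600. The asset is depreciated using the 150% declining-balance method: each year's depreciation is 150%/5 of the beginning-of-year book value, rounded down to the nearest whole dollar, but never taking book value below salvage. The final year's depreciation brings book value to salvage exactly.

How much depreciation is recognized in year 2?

Depreciable base = $255,118 − $24,600 = $230,518.
Year 1: ⌊$255,118 × 150%/5⌋ = $76,535. Book value $178,583.
Year 2: ⌊$178,583 × 150%/5⌋ = $53,574. Book value $125,009.

$53,574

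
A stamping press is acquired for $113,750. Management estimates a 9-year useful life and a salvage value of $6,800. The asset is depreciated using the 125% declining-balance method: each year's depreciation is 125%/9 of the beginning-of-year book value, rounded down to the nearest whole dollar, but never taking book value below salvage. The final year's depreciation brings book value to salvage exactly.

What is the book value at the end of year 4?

$62,546

Depreciable base = $113,750 − $6,800 = $106,950.
Year 1: ⌊$113,750 × 125%/9⌋ = $15,798. Book value $97,952.
Year 2: ⌊$97,952 × 125%/9⌋ = $13,604. Book value $84,348.
Year 3: ⌊$84,348 × 125%/9⌋ = $11,715. Book value $72,633.
Year 4: ⌊$72,633 × 125%/9⌋ = $10,087. Book value $62,546.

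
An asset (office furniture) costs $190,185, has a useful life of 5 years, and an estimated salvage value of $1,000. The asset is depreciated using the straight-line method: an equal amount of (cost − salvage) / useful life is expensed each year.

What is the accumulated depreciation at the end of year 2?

$75,674

Depreciable base = $190,185 − $1,000 = $189,185.
Annual expense = $189,185 / 5 = $37,837.
End of year 1: book value $152,348.
End of year 2: book value $114,511.
Accumulated through year 2 = $190,185 − $114,511 = $75,674.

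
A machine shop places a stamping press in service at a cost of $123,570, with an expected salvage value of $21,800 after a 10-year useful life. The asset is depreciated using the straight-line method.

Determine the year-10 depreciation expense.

$10,177

Depreciable base = $123,570 − $21,800 = $101,770.
Annual expense = $101,770 / 10 = $10,177.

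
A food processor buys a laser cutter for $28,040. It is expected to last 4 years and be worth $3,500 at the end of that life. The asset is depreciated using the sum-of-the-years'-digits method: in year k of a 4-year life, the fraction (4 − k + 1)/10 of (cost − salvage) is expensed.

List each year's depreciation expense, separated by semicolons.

$9,816; $7,362; $4,908; $2,454

Depreciable base = $28,040 − $3,500 = $24,540.
Sum of the years' digits = 4+3+2+1 = 10.
Year 1: $24,540 × 4/10 = $9,816. Book value $18,224.
Year 2: $24,540 × 3/10 = $7,362. Book value $10,862.
Year 3: $24,540 × 2/10 = $4,908. Book value $5,954.
Year 4: $24,540 × 1/10 = $2,454. Book value $3,500.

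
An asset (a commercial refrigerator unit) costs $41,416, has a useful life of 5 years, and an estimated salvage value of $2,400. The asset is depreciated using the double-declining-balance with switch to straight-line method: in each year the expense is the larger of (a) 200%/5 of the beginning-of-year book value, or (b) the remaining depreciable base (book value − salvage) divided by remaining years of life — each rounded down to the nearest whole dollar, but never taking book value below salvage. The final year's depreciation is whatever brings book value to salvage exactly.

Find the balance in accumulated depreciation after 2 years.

Depreciable base = $41,416 − $2,400 = $39,016.
Year 1: DB = ⌊$41,416 × 200%/5⌋ = $16,566; SL = ⌊$39,016/5⌋ = $7,803 → take DB $16,566. Book value $24,850.
Year 2: DB = ⌊$24,850 × 200%/5⌋ = $9,940; SL = ⌊$22,450/4⌋ = $5,612 → take DB $9,940. Book value $14,910.
Accumulated through year 2 = $41,416 − $14,910 = $26,506.

$26,506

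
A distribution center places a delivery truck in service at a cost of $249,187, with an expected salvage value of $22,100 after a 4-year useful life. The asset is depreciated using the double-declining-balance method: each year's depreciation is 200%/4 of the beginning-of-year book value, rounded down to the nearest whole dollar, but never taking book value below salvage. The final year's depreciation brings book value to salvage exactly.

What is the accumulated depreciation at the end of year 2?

Depreciable base = $249,187 − $22,100 = $227,087.
Year 1: ⌊$249,187 × 200%/4⌋ = $124,593. Book value $124,594.
Year 2: ⌊$124,594 × 200%/4⌋ = $62,297. Book value $62,297.
Accumulated through year 2 = $249,187 − $62,297 = $186,890.

$186,890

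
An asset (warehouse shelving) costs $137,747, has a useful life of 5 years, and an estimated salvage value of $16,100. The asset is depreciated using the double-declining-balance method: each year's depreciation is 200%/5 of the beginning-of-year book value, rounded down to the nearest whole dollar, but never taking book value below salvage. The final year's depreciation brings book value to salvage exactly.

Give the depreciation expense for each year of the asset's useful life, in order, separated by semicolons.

Depreciable base = $137,747 − $16,100 = $121,647.
Year 1: ⌊$137,747 × 200%/5⌋ = $55,098. Book value $82,649.
Year 2: ⌊$82,649 × 200%/5⌋ = $33,059. Book value $49,590.
Year 3: ⌊$49,590 × 200%/5⌋ = $19,836. Book value $29,754.
Year 4: ⌊$29,754 × 200%/5⌋ = $11,901. Book value $17,853.
Year 5 (final): $17,853 − $16,100 = $1,753. Book value $16,100.

$55,098; $33,059; $19,836; $11,901; $1,753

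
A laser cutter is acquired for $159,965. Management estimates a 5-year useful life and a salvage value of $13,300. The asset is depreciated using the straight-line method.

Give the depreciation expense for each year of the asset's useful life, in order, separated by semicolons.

$29,333; $29,333; $29,333; $29,333; $29,333

Depreciable base = $159,965 − $13,300 = $146,665.
Annual expense = $146,665 / 5 = $29,333.
End of year 1: book value $130,632.
End of year 2: book value $101,299.
End of year 3: book value $71,966.
End of year 4: book value $42,633.
End of year 5: book value $13,300.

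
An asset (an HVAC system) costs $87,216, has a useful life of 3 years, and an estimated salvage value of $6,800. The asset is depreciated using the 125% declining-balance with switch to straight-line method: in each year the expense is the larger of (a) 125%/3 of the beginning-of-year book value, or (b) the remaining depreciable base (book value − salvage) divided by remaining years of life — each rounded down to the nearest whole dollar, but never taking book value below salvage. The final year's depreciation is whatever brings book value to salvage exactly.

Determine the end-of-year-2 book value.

$28,838

Depreciable base = $87,216 − $6,800 = $80,416.
Year 1: DB = ⌊$87,216 × 125%/3⌋ = $36,340; SL = ⌊$80,416/3⌋ = $26,805 → take DB $36,340. Book value $50,876.
Year 2: DB = ⌊$50,876 × 125%/3⌋ = $21,198; SL = ⌊$44,076/2⌋ = $22,038 → take SL $22,038. Book value $28,838.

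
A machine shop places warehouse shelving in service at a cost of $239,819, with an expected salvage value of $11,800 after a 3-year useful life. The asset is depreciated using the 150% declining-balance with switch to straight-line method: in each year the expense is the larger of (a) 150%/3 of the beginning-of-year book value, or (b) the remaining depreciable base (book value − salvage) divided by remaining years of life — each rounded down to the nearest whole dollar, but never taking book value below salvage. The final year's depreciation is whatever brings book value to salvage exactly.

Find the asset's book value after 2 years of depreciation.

Depreciable base = $239,819 − $11,800 = $228,019.
Year 1: DB = ⌊$239,819 × 150%/3⌋ = $119,909; SL = ⌊$228,019/3⌋ = $76,006 → take DB $119,909. Book value $119,910.
Year 2: DB = ⌊$119,910 × 150%/3⌋ = $59,955; SL = ⌊$108,110/2⌋ = $54,055 → take DB $59,955. Book value $59,955.

$59,955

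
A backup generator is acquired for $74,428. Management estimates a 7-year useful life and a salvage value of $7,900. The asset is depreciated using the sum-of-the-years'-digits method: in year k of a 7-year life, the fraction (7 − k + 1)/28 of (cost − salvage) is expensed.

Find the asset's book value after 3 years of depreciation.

Depreciable base = $74,428 − $7,900 = $66,528.
Sum of the years' digits = 7+6+5+4+3+2+1 = 28.
Year 1: $66,528 × 7/28 = $16,632. Book value $57,796.
Year 2: $66,528 × 6/28 = $14,256. Book value $43,540.
Year 3: $66,528 × 5/28 = $11,880. Book value $31,660.

$31,660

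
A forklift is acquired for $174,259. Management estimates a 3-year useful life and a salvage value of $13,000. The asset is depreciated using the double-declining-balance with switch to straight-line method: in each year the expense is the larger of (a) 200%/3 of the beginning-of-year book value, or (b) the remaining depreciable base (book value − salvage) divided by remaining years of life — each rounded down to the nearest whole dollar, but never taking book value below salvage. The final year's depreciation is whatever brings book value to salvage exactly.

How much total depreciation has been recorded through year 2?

Depreciable base = $174,259 − $13,000 = $161,259.
Year 1: DB = ⌊$174,259 × 200%/3⌋ = $116,172; SL = ⌊$161,259/3⌋ = $53,753 → take DB $116,172. Book value $58,087.
Year 2: DB = ⌊$58,087 × 200%/3⌋ = $38,724; SL = ⌊$45,087/2⌋ = $22,543 → take DB $38,724. Book value $19,363.
Accumulated through year 2 = $174,259 − $19,363 = $154,896.

$154,896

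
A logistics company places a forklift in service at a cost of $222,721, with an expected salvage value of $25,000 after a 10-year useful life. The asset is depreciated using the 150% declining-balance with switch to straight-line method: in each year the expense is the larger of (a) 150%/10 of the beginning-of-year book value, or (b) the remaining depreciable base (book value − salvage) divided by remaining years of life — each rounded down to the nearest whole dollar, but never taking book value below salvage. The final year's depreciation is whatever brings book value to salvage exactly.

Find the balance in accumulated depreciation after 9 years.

$182,970

Depreciable base = $222,721 − $25,000 = $197,721.
Year 1: DB = ⌊$222,721 × 150%/10⌋ = $33,408; SL = ⌊$197,721/10⌋ = $19,772 → take DB $33,408. Book value $189,313.
Year 2: DB = ⌊$189,313 × 150%/10⌋ = $28,396; SL = ⌊$164,313/9⌋ = $18,257 → take DB $28,396. Book value $160,917.
Year 3: DB = ⌊$160,917 × 150%/10⌋ = $24,137; SL = ⌊$135,917/8⌋ = $16,989 → take DB $24,137. Book value $136,780.
Year 4: DB = ⌊$136,780 × 150%/10⌋ = $20,517; SL = ⌊$111,780/7⌋ = $15,968 → take DB $20,517. Book value $116,263.
Year 5: DB = ⌊$116,263 × 150%/10⌋ = $17,439; SL = ⌊$91,263/6⌋ = $15,210 → take DB $17,439. Book value $98,824.
Year 6: DB = ⌊$98,824 × 150%/10⌋ = $14,823; SL = ⌊$73,824/5⌋ = $14,764 → take DB $14,823. Book value $84,001.
Year 7: DB = ⌊$84,001 × 150%/10⌋ = $12,600; SL = ⌊$59,001/4⌋ = $14,750 → take SL $14,750. Book value $69,251.
Year 8: DB = ⌊$69,251 × 150%/10⌋ = $10,387; SL = ⌊$44,251/3⌋ = $14,750 → take SL $14,750. Book value $54,501.
Year 9: DB = ⌊$54,501 × 150%/10⌋ = $8,175; SL = ⌊$29,501/2⌋ = $14,750 → take SL $14,750. Book value $39,751.
Accumulated through year 9 = $222,721 − $39,751 = $182,970.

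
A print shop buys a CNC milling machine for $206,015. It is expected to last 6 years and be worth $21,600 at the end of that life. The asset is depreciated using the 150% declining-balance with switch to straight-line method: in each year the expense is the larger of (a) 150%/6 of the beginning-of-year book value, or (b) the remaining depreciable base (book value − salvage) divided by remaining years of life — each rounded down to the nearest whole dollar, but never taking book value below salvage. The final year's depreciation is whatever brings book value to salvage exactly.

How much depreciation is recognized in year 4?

Depreciable base = $206,015 − $21,600 = $184,415.
Year 1: DB = ⌊$206,015 × 150%/6⌋ = $51,503; SL = ⌊$184,415/6⌋ = $30,735 → take DB $51,503. Book value $154,512.
Year 2: DB = ⌊$154,512 × 150%/6⌋ = $38,628; SL = ⌊$132,912/5⌋ = $26,582 → take DB $38,628. Book value $115,884.
Year 3: DB = ⌊$115,884 × 150%/6⌋ = $28,971; SL = ⌊$94,284/4⌋ = $23,571 → take DB $28,971. Book value $86,913.
Year 4: DB = ⌊$86,913 × 150%/6⌋ = $21,728; SL = ⌊$65,313/3⌋ = $21,771 → take SL $21,771. Book value $65,142.

$21,771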